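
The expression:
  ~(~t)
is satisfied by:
  {t: True}


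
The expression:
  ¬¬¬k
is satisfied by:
  {k: False}


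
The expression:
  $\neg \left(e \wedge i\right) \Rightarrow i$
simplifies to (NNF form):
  $i$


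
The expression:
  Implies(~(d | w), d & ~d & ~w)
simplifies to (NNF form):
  d | w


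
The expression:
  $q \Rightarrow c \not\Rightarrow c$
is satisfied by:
  {q: False}


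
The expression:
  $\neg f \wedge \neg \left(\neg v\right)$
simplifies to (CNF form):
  $v \wedge \neg f$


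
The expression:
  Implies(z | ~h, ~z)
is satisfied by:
  {z: False}


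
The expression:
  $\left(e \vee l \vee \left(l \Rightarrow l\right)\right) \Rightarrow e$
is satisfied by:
  {e: True}


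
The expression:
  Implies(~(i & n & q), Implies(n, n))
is always true.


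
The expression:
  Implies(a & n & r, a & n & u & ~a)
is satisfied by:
  {r: False, n: False, a: False}
  {a: True, r: False, n: False}
  {n: True, r: False, a: False}
  {a: True, n: True, r: False}
  {r: True, a: False, n: False}
  {a: True, r: True, n: False}
  {n: True, r: True, a: False}


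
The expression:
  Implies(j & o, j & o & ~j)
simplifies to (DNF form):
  ~j | ~o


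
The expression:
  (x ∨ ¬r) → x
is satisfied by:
  {r: True, x: True}
  {r: True, x: False}
  {x: True, r: False}


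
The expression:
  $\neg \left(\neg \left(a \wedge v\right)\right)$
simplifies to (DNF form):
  $a \wedge v$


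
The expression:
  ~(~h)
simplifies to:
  h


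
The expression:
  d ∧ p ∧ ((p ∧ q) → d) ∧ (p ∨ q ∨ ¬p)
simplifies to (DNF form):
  d ∧ p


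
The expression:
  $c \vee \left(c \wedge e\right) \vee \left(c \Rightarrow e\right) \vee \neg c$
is always true.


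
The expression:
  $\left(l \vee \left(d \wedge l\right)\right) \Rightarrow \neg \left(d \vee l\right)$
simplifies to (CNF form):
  $\neg l$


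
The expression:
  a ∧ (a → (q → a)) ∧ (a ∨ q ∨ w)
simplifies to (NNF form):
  a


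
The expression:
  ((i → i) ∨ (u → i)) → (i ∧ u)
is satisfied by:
  {i: True, u: True}


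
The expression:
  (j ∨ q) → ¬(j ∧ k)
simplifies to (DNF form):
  ¬j ∨ ¬k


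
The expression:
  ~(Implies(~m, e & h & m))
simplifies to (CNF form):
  ~m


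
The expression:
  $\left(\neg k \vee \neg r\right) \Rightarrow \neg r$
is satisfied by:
  {k: True, r: False}
  {r: False, k: False}
  {r: True, k: True}


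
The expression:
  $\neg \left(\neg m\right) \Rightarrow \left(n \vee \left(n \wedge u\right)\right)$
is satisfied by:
  {n: True, m: False}
  {m: False, n: False}
  {m: True, n: True}


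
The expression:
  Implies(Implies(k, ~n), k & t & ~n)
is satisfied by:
  {k: True, n: True, t: True}
  {k: True, n: True, t: False}
  {k: True, t: True, n: False}


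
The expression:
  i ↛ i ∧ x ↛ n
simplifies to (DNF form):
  False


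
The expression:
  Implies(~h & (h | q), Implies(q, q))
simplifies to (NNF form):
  True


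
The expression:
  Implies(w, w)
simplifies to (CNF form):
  True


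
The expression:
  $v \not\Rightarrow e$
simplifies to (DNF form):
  $v \wedge \neg e$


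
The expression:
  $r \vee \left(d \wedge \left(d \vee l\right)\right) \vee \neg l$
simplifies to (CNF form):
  $d \vee r \vee \neg l$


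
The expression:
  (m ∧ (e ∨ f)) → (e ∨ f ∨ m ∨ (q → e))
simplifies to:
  True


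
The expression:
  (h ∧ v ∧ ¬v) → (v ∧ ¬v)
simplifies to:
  True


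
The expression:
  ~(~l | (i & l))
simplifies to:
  l & ~i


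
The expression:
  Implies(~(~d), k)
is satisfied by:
  {k: True, d: False}
  {d: False, k: False}
  {d: True, k: True}


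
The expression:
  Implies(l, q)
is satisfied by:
  {q: True, l: False}
  {l: False, q: False}
  {l: True, q: True}


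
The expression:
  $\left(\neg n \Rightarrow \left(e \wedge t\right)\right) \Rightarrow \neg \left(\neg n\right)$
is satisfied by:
  {n: True, e: False, t: False}
  {e: False, t: False, n: False}
  {n: True, t: True, e: False}
  {t: True, e: False, n: False}
  {n: True, e: True, t: False}
  {e: True, n: False, t: False}
  {n: True, t: True, e: True}


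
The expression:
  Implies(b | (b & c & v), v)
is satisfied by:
  {v: True, b: False}
  {b: False, v: False}
  {b: True, v: True}


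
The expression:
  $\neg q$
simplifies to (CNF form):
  $\neg q$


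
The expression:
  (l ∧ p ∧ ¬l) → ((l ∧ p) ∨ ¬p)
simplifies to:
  True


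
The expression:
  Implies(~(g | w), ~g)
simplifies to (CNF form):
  True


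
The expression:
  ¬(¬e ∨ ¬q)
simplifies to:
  e ∧ q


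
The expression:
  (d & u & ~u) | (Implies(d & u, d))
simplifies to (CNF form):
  True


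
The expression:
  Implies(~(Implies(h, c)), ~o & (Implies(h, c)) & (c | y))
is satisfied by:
  {c: True, h: False}
  {h: False, c: False}
  {h: True, c: True}


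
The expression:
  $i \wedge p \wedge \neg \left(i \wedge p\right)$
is never true.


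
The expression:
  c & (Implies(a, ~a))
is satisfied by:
  {c: True, a: False}


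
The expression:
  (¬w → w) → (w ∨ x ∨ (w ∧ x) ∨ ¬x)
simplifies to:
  True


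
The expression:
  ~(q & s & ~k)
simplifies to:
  k | ~q | ~s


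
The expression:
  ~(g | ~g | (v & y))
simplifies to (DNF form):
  False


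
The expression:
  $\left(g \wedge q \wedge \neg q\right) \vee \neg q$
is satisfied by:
  {q: False}


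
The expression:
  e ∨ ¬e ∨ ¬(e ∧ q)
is always true.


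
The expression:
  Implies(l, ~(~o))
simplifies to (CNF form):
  o | ~l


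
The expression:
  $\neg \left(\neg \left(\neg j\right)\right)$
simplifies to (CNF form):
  $\neg j$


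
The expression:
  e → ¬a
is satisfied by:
  {e: False, a: False}
  {a: True, e: False}
  {e: True, a: False}


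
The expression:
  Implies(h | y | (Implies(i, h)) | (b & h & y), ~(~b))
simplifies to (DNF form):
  b | (i & ~h & ~y)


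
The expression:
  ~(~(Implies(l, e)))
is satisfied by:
  {e: True, l: False}
  {l: False, e: False}
  {l: True, e: True}


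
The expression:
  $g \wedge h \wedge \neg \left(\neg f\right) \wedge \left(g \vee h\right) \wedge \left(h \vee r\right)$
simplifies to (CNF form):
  $f \wedge g \wedge h$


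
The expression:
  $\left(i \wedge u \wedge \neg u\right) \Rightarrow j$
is always true.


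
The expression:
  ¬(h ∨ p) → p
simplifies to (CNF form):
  h ∨ p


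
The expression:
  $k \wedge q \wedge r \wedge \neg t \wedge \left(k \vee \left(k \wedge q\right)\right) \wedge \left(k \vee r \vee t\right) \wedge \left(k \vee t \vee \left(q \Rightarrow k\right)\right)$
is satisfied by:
  {r: True, q: True, k: True, t: False}


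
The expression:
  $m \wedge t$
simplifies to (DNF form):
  $m \wedge t$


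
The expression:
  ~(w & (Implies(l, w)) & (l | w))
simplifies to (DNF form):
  ~w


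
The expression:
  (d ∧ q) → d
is always true.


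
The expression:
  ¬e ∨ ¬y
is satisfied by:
  {e: False, y: False}
  {y: True, e: False}
  {e: True, y: False}


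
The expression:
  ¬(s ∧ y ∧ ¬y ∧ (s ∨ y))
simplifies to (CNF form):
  True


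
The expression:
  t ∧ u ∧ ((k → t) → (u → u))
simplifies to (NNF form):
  t ∧ u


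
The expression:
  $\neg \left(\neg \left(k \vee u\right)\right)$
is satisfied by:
  {k: True, u: True}
  {k: True, u: False}
  {u: True, k: False}


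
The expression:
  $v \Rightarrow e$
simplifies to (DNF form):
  $e \vee \neg v$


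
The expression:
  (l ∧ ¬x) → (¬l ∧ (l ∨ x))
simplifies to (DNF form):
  x ∨ ¬l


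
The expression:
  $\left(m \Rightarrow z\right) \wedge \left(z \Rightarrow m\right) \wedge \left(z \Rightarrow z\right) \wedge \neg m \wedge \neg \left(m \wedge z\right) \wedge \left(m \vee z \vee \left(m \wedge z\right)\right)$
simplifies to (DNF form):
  $\text{False}$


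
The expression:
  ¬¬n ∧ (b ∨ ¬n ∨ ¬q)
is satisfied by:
  {b: True, n: True, q: False}
  {n: True, q: False, b: False}
  {b: True, q: True, n: True}


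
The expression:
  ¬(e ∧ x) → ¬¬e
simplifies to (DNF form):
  e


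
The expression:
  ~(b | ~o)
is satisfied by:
  {o: True, b: False}


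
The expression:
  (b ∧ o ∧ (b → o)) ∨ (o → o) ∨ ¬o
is always true.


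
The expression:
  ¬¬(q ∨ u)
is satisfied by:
  {q: True, u: True}
  {q: True, u: False}
  {u: True, q: False}


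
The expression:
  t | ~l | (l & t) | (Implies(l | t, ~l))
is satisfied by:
  {t: True, l: False}
  {l: False, t: False}
  {l: True, t: True}


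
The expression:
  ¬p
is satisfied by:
  {p: False}


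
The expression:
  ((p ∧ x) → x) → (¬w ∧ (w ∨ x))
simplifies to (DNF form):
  x ∧ ¬w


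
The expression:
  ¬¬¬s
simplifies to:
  ¬s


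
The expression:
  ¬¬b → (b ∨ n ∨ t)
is always true.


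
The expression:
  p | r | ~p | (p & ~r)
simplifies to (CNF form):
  True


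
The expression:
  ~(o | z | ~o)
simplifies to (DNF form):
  False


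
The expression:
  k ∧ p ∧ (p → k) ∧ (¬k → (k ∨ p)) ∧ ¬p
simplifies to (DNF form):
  False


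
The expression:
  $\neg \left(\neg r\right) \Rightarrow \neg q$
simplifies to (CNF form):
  $\neg q \vee \neg r$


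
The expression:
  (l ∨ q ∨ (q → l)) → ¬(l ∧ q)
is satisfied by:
  {l: False, q: False}
  {q: True, l: False}
  {l: True, q: False}


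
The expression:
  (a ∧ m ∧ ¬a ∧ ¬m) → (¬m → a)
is always true.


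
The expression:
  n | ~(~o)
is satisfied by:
  {n: True, o: True}
  {n: True, o: False}
  {o: True, n: False}


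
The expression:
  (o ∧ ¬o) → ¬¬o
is always true.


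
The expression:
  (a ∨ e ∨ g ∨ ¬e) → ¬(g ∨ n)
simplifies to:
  ¬g ∧ ¬n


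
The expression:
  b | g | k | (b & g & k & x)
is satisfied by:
  {b: True, k: True, g: True}
  {b: True, k: True, g: False}
  {b: True, g: True, k: False}
  {b: True, g: False, k: False}
  {k: True, g: True, b: False}
  {k: True, g: False, b: False}
  {g: True, k: False, b: False}


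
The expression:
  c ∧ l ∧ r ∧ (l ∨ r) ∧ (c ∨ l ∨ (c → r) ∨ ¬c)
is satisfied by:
  {r: True, c: True, l: True}


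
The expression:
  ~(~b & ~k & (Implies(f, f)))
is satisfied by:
  {b: True, k: True}
  {b: True, k: False}
  {k: True, b: False}


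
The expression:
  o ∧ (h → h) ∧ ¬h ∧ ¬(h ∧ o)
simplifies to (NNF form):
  o ∧ ¬h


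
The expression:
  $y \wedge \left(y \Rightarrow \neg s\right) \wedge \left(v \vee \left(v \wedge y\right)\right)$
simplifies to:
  $v \wedge y \wedge \neg s$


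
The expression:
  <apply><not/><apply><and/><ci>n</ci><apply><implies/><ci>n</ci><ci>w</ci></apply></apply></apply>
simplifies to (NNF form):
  <apply><or/><apply><not/><ci>n</ci></apply><apply><not/><ci>w</ci></apply></apply>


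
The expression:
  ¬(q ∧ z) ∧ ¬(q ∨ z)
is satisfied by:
  {q: False, z: False}


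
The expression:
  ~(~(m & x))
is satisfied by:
  {m: True, x: True}


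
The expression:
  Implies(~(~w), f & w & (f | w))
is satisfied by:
  {f: True, w: False}
  {w: False, f: False}
  {w: True, f: True}


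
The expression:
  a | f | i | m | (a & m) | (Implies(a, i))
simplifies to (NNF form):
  True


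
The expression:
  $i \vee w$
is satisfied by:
  {i: True, w: True}
  {i: True, w: False}
  {w: True, i: False}


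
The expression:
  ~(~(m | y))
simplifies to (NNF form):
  m | y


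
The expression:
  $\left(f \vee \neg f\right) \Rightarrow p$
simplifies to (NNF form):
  $p$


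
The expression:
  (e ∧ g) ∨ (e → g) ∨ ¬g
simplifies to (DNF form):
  True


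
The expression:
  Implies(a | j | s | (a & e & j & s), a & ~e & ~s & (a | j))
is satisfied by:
  {j: False, s: False, e: False, a: False}
  {a: True, j: False, s: False, e: False}
  {e: True, j: False, s: False, a: False}
  {a: True, j: True, s: False, e: False}


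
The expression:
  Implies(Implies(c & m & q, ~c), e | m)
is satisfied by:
  {m: True, e: True}
  {m: True, e: False}
  {e: True, m: False}


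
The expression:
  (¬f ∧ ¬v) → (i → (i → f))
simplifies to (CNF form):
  f ∨ v ∨ ¬i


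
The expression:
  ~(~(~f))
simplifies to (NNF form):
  ~f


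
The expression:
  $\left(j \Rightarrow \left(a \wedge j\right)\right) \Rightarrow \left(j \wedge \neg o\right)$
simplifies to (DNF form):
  $\left(j \wedge \neg a\right) \vee \left(j \wedge \neg o\right)$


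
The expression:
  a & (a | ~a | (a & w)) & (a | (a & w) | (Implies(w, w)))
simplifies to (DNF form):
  a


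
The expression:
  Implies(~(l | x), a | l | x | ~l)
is always true.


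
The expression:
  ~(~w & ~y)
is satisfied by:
  {y: True, w: True}
  {y: True, w: False}
  {w: True, y: False}


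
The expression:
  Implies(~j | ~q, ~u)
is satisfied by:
  {q: True, j: True, u: False}
  {q: True, j: False, u: False}
  {j: True, q: False, u: False}
  {q: False, j: False, u: False}
  {q: True, u: True, j: True}


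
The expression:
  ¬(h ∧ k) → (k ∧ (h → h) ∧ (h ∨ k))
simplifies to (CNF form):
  k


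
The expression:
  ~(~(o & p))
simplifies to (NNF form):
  o & p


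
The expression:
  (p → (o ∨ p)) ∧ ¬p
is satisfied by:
  {p: False}


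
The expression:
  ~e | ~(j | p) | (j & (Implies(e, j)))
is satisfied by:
  {j: True, p: False, e: False}
  {p: False, e: False, j: False}
  {j: True, e: True, p: False}
  {e: True, p: False, j: False}
  {j: True, p: True, e: False}
  {p: True, j: False, e: False}
  {j: True, e: True, p: True}


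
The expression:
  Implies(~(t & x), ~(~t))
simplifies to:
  t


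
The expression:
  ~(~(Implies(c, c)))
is always true.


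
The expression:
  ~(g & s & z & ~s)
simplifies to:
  True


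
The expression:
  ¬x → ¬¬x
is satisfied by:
  {x: True}


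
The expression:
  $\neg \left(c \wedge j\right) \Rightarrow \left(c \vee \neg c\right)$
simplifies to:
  $\text{True}$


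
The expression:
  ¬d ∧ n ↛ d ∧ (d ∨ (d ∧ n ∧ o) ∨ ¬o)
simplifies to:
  n ∧ ¬d ∧ ¬o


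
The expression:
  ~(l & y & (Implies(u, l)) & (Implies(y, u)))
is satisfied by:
  {l: False, u: False, y: False}
  {y: True, l: False, u: False}
  {u: True, l: False, y: False}
  {y: True, u: True, l: False}
  {l: True, y: False, u: False}
  {y: True, l: True, u: False}
  {u: True, l: True, y: False}


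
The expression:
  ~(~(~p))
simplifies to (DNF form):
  ~p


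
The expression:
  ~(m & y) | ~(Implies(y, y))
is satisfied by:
  {m: False, y: False}
  {y: True, m: False}
  {m: True, y: False}


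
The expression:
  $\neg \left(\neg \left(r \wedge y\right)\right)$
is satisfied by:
  {r: True, y: True}


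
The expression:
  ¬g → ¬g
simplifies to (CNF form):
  True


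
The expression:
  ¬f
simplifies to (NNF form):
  ¬f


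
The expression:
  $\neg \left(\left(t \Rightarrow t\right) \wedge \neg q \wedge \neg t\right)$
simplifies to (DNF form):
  $q \vee t$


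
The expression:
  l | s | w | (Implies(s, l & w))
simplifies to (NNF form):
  True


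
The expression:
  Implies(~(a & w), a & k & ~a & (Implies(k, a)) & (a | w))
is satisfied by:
  {a: True, w: True}


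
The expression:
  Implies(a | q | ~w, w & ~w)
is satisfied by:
  {w: True, q: False, a: False}


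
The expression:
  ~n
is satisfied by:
  {n: False}


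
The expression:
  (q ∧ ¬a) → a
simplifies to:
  a ∨ ¬q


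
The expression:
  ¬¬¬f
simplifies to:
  ¬f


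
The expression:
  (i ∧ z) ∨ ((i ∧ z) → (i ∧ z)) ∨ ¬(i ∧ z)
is always true.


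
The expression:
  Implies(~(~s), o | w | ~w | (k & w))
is always true.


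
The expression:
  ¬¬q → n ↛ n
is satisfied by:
  {q: False}


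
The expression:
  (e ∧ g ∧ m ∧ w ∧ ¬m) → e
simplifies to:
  True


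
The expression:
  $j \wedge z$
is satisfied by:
  {z: True, j: True}


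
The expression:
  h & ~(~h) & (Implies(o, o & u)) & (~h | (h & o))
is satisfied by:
  {h: True, u: True, o: True}


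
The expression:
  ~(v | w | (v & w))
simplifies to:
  ~v & ~w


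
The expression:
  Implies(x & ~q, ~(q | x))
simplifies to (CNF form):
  q | ~x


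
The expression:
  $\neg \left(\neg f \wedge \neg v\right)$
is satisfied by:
  {v: True, f: True}
  {v: True, f: False}
  {f: True, v: False}


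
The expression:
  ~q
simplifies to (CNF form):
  ~q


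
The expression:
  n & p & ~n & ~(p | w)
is never true.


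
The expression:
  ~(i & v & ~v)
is always true.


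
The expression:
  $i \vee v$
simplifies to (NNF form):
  $i \vee v$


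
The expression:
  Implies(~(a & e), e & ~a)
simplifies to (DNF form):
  e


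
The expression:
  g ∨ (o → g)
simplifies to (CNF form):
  g ∨ ¬o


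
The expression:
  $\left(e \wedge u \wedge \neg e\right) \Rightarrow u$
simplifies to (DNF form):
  $\text{True}$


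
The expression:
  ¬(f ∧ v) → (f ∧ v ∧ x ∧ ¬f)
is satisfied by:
  {f: True, v: True}


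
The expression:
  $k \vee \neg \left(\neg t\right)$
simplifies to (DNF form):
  $k \vee t$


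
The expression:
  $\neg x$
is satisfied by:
  {x: False}


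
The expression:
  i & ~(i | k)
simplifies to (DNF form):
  False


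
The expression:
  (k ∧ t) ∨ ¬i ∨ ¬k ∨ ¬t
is always true.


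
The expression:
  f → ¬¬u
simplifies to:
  u ∨ ¬f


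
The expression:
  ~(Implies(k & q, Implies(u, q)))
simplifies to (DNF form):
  False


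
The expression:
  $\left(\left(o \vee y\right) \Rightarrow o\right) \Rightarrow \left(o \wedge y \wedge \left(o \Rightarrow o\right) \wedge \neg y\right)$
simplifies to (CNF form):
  $y \wedge \neg o$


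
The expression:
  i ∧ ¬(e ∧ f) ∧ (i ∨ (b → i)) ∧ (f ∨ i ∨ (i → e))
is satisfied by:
  {i: True, e: False, f: False}
  {i: True, f: True, e: False}
  {i: True, e: True, f: False}


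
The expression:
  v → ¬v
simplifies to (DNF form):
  ¬v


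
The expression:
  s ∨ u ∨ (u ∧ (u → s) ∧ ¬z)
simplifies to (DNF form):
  s ∨ u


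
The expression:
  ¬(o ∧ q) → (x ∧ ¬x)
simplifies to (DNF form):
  o ∧ q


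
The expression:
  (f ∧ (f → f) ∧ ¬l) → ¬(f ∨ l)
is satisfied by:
  {l: True, f: False}
  {f: False, l: False}
  {f: True, l: True}


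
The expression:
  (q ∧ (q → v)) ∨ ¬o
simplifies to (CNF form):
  (q ∨ ¬o) ∧ (v ∨ ¬o)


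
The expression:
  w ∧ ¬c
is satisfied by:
  {w: True, c: False}


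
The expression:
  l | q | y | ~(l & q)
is always true.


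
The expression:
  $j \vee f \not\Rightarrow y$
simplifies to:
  $j \vee \left(f \wedge \neg y\right)$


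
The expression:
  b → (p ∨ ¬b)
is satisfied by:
  {p: True, b: False}
  {b: False, p: False}
  {b: True, p: True}


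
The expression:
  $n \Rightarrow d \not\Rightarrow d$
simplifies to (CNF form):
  $\neg n$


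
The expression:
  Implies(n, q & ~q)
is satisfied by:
  {n: False}


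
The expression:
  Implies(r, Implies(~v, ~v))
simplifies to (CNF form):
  True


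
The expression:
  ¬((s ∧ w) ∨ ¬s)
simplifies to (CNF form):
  s ∧ ¬w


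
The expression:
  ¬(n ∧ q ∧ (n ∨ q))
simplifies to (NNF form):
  ¬n ∨ ¬q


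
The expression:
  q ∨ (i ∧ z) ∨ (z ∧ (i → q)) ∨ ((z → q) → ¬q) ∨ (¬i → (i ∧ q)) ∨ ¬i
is always true.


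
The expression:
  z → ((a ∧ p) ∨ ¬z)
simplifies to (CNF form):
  (a ∨ ¬z) ∧ (p ∨ ¬z)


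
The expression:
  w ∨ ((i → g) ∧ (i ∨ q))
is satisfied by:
  {q: True, w: True, g: True, i: False}
  {q: True, w: True, g: False, i: False}
  {w: True, g: True, q: False, i: False}
  {w: True, q: False, g: False, i: False}
  {i: True, q: True, w: True, g: True}
  {i: True, q: True, w: True, g: False}
  {i: True, w: True, g: True, q: False}
  {i: True, w: True, q: False, g: False}
  {q: True, g: True, w: False, i: False}
  {q: True, g: False, w: False, i: False}
  {i: True, q: True, g: True, w: False}
  {i: True, g: True, w: False, q: False}


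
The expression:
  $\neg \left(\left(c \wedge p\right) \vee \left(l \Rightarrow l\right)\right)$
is never true.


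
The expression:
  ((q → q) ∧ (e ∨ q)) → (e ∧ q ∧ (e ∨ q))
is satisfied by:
  {e: False, q: False}
  {q: True, e: True}


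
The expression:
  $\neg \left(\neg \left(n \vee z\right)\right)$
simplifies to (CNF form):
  $n \vee z$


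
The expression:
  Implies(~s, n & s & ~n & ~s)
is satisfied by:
  {s: True}


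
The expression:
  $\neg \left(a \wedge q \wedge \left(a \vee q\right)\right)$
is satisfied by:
  {q: False, a: False}
  {a: True, q: False}
  {q: True, a: False}


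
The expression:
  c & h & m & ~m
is never true.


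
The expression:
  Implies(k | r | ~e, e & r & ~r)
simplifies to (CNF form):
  e & ~k & ~r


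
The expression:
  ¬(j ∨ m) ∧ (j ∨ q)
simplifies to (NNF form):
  q ∧ ¬j ∧ ¬m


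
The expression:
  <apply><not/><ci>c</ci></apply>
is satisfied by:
  {c: False}


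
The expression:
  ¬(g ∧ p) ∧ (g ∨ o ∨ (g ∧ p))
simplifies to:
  (g ∧ ¬p) ∨ (o ∧ ¬g)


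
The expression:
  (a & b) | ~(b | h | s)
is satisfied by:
  {b: True, a: True, h: False, s: False}
  {b: True, s: True, a: True, h: False}
  {b: True, a: True, h: True, s: False}
  {b: True, s: True, a: True, h: True}
  {a: True, s: False, h: False, b: False}
  {s: False, h: False, a: False, b: False}


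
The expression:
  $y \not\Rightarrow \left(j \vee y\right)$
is never true.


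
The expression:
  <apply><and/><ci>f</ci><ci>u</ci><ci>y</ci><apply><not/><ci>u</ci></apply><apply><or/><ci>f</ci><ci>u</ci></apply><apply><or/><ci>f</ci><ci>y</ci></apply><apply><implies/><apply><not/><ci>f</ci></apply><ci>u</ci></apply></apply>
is never true.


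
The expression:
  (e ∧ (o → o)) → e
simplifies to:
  True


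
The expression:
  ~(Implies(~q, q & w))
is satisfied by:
  {q: False}


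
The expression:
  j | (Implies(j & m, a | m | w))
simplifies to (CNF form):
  True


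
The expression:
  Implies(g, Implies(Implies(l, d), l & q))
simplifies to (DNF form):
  ~g | (l & q) | (l & ~d)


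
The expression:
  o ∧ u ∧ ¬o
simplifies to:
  False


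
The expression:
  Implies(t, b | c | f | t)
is always true.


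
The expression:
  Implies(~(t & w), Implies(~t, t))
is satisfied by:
  {t: True}


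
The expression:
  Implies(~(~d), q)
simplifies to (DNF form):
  q | ~d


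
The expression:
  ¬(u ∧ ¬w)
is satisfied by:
  {w: True, u: False}
  {u: False, w: False}
  {u: True, w: True}


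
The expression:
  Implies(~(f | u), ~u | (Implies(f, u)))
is always true.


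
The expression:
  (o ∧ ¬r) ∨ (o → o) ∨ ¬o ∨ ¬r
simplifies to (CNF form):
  True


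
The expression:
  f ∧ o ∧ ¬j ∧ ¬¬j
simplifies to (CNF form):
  False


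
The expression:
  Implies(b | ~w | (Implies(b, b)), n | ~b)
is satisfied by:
  {n: True, b: False}
  {b: False, n: False}
  {b: True, n: True}


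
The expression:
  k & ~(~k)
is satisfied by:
  {k: True}


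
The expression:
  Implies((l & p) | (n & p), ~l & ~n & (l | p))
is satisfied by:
  {l: False, p: False, n: False}
  {n: True, l: False, p: False}
  {l: True, n: False, p: False}
  {n: True, l: True, p: False}
  {p: True, n: False, l: False}


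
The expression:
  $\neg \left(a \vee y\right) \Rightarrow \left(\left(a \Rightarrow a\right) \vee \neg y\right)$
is always true.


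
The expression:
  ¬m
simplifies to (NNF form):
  ¬m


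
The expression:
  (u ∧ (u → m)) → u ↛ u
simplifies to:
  ¬m ∨ ¬u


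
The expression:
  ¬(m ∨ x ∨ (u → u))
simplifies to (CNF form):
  False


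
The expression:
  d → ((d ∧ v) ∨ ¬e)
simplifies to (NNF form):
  v ∨ ¬d ∨ ¬e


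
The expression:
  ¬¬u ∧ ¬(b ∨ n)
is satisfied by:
  {u: True, n: False, b: False}


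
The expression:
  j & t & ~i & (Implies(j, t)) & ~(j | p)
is never true.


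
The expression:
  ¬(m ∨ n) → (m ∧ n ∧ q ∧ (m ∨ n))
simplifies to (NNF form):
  m ∨ n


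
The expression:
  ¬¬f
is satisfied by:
  {f: True}


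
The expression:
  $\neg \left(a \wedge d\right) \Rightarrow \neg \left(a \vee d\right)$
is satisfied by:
  {d: False, a: False}
  {a: True, d: True}


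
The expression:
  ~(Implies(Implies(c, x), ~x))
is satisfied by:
  {x: True}


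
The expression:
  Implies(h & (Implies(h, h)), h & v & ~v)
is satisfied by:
  {h: False}


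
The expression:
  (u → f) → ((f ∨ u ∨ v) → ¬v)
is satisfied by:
  {u: True, v: False, f: False}
  {u: False, v: False, f: False}
  {f: True, u: True, v: False}
  {f: True, u: False, v: False}
  {v: True, u: True, f: False}


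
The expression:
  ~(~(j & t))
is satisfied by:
  {t: True, j: True}


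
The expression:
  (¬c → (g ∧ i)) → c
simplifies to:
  c ∨ ¬g ∨ ¬i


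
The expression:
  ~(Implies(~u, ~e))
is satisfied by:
  {e: True, u: False}


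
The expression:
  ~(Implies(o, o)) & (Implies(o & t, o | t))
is never true.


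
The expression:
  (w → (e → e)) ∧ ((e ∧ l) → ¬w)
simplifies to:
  ¬e ∨ ¬l ∨ ¬w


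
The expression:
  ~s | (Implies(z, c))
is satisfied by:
  {c: True, s: False, z: False}
  {s: False, z: False, c: False}
  {c: True, z: True, s: False}
  {z: True, s: False, c: False}
  {c: True, s: True, z: False}
  {s: True, c: False, z: False}
  {c: True, z: True, s: True}


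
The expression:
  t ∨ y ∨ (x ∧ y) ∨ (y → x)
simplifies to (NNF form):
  True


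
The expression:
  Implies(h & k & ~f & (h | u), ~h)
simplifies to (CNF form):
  f | ~h | ~k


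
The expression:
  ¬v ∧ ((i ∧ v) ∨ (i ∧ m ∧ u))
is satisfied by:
  {m: True, u: True, i: True, v: False}


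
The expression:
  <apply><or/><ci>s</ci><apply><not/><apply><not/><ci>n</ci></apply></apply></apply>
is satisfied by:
  {n: True, s: True}
  {n: True, s: False}
  {s: True, n: False}


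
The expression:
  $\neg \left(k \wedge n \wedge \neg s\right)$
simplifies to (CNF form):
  $s \vee \neg k \vee \neg n$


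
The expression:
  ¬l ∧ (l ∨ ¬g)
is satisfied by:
  {g: False, l: False}


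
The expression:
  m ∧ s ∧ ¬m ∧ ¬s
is never true.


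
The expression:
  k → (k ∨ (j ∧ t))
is always true.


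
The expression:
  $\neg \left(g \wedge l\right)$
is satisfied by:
  {l: False, g: False}
  {g: True, l: False}
  {l: True, g: False}


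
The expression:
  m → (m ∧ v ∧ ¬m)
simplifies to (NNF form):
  ¬m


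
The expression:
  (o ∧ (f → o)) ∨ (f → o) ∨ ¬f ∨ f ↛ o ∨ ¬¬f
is always true.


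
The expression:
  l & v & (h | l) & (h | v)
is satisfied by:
  {v: True, l: True}


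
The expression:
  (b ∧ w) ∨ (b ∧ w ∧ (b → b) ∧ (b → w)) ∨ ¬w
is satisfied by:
  {b: True, w: False}
  {w: False, b: False}
  {w: True, b: True}


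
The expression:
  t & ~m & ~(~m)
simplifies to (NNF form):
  False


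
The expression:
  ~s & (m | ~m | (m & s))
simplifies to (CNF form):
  ~s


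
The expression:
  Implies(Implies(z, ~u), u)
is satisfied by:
  {u: True}


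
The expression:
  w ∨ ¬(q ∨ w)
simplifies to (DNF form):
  w ∨ ¬q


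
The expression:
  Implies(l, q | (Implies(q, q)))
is always true.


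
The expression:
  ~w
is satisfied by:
  {w: False}


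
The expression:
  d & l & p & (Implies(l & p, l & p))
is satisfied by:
  {p: True, d: True, l: True}


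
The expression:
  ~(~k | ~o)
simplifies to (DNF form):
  k & o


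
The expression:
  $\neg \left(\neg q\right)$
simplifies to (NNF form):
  $q$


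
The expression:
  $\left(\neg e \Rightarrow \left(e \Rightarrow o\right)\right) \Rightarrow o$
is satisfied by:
  {o: True}


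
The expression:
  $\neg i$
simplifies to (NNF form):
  $\neg i$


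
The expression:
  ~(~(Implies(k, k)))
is always true.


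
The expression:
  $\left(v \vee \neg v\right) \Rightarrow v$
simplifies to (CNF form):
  $v$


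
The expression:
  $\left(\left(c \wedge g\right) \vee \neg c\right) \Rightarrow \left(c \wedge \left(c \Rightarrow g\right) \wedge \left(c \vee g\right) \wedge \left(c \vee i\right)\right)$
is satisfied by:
  {c: True}


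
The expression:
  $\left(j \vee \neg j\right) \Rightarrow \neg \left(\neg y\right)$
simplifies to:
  $y$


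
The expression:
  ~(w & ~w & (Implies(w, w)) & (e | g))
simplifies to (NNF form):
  True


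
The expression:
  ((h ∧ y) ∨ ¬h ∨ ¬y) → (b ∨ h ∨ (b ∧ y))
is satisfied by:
  {b: True, h: True}
  {b: True, h: False}
  {h: True, b: False}


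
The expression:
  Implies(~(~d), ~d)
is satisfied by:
  {d: False}


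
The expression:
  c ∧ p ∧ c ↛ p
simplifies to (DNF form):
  False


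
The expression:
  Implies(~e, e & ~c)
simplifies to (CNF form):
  e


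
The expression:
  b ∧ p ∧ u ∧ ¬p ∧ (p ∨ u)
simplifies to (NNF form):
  False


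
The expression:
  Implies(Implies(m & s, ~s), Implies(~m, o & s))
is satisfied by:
  {m: True, s: True, o: True}
  {m: True, s: True, o: False}
  {m: True, o: True, s: False}
  {m: True, o: False, s: False}
  {s: True, o: True, m: False}


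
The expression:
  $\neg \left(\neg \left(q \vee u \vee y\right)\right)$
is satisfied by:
  {y: True, q: True, u: True}
  {y: True, q: True, u: False}
  {y: True, u: True, q: False}
  {y: True, u: False, q: False}
  {q: True, u: True, y: False}
  {q: True, u: False, y: False}
  {u: True, q: False, y: False}


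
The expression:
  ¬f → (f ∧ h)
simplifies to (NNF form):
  f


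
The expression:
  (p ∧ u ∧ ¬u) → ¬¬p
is always true.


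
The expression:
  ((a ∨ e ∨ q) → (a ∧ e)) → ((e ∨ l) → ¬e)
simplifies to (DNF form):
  ¬a ∨ ¬e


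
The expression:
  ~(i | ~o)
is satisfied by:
  {o: True, i: False}


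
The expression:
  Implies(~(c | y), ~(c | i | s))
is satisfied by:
  {y: True, c: True, s: False, i: False}
  {y: True, i: True, c: True, s: False}
  {y: True, c: True, s: True, i: False}
  {y: True, i: True, c: True, s: True}
  {y: True, s: False, c: False, i: False}
  {y: True, i: True, s: False, c: False}
  {y: True, s: True, c: False, i: False}
  {y: True, i: True, s: True, c: False}
  {c: True, i: False, s: False, y: False}
  {i: True, c: True, s: False, y: False}
  {c: True, s: True, i: False, y: False}
  {i: True, c: True, s: True, y: False}
  {i: False, s: False, c: False, y: False}


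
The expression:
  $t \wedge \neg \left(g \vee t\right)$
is never true.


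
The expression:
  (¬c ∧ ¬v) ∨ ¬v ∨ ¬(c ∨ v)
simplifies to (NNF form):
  ¬v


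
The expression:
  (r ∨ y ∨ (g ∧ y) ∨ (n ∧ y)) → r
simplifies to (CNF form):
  r ∨ ¬y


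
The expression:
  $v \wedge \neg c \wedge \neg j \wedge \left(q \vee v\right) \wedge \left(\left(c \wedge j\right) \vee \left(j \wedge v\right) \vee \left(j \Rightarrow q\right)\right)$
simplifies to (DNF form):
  $v \wedge \neg c \wedge \neg j$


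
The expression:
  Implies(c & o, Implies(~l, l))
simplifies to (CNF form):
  l | ~c | ~o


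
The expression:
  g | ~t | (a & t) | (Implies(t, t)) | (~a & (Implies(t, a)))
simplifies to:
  True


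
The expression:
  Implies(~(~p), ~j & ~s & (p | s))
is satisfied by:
  {s: False, p: False, j: False}
  {j: True, s: False, p: False}
  {s: True, j: False, p: False}
  {j: True, s: True, p: False}
  {p: True, j: False, s: False}


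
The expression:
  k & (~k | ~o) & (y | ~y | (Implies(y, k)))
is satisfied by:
  {k: True, o: False}


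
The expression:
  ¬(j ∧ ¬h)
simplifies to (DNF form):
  h ∨ ¬j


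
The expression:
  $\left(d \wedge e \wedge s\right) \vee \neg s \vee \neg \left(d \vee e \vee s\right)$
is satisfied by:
  {d: True, e: True, s: False}
  {d: True, e: False, s: False}
  {e: True, d: False, s: False}
  {d: False, e: False, s: False}
  {d: True, s: True, e: True}


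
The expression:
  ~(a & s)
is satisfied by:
  {s: False, a: False}
  {a: True, s: False}
  {s: True, a: False}


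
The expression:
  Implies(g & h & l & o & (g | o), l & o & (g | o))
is always true.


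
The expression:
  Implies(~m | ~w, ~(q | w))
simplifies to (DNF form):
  (m & w) | (~q & ~w)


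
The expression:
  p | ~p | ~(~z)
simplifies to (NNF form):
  True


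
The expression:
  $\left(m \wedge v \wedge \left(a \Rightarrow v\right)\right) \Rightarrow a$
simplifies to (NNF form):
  $a \vee \neg m \vee \neg v$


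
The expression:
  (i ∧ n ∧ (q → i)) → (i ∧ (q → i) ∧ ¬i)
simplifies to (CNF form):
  ¬i ∨ ¬n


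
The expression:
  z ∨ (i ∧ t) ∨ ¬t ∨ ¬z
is always true.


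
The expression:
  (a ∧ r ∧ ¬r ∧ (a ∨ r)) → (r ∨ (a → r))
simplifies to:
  True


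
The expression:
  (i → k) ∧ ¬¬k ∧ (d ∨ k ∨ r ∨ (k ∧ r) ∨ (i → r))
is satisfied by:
  {k: True}


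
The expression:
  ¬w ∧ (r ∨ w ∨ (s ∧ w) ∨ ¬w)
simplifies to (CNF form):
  ¬w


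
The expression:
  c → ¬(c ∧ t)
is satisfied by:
  {c: False, t: False}
  {t: True, c: False}
  {c: True, t: False}


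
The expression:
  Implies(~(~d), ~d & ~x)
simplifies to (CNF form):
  ~d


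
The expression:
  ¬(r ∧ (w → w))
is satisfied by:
  {r: False}


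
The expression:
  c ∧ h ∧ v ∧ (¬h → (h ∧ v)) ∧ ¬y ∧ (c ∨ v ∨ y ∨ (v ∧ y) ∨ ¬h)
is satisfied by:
  {h: True, c: True, v: True, y: False}


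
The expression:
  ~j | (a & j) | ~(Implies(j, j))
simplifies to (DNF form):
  a | ~j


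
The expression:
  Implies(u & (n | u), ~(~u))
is always true.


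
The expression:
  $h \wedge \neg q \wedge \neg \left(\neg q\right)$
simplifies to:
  $\text{False}$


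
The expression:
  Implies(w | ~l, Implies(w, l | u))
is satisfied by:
  {l: True, u: True, w: False}
  {l: True, w: False, u: False}
  {u: True, w: False, l: False}
  {u: False, w: False, l: False}
  {l: True, u: True, w: True}
  {l: True, w: True, u: False}
  {u: True, w: True, l: False}


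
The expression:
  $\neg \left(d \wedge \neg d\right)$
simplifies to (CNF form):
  $\text{True}$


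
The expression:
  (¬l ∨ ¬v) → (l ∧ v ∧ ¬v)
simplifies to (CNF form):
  l ∧ v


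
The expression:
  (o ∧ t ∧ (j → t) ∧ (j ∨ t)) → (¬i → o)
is always true.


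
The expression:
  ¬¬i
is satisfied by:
  {i: True}


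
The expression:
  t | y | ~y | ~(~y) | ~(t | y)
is always true.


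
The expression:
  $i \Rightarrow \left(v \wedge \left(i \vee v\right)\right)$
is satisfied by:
  {v: True, i: False}
  {i: False, v: False}
  {i: True, v: True}


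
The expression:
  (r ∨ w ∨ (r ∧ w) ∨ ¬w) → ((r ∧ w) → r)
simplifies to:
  True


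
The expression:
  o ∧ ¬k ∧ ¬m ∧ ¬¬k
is never true.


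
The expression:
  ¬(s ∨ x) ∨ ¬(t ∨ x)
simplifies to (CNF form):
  ¬x ∧ (¬s ∨ ¬t)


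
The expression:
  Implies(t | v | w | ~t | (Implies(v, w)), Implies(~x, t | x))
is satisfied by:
  {x: True, t: True}
  {x: True, t: False}
  {t: True, x: False}


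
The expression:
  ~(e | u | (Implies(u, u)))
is never true.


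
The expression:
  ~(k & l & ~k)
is always true.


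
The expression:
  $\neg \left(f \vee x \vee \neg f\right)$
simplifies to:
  $\text{False}$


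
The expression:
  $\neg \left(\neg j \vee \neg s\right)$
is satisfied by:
  {j: True, s: True}


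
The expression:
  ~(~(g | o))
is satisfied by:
  {o: True, g: True}
  {o: True, g: False}
  {g: True, o: False}


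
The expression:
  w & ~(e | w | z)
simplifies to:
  False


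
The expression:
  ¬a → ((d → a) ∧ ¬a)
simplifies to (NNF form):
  a ∨ ¬d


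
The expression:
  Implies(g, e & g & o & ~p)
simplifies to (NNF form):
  ~g | (e & o & ~p)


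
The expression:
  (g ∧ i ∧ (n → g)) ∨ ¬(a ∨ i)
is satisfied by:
  {g: True, a: False, i: False}
  {g: False, a: False, i: False}
  {i: True, g: True, a: False}
  {i: True, a: True, g: True}


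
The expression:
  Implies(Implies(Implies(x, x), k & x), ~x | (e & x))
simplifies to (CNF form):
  e | ~k | ~x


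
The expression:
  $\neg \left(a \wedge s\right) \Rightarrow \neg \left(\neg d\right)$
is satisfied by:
  {a: True, d: True, s: True}
  {a: True, d: True, s: False}
  {d: True, s: True, a: False}
  {d: True, s: False, a: False}
  {a: True, s: True, d: False}


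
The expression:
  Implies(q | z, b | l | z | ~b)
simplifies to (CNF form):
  True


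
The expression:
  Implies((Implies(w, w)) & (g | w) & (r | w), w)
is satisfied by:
  {w: True, g: False, r: False}
  {g: False, r: False, w: False}
  {r: True, w: True, g: False}
  {r: True, g: False, w: False}
  {w: True, g: True, r: False}
  {g: True, w: False, r: False}
  {r: True, g: True, w: True}


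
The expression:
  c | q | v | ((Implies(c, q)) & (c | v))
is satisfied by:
  {c: True, q: True, v: True}
  {c: True, q: True, v: False}
  {c: True, v: True, q: False}
  {c: True, v: False, q: False}
  {q: True, v: True, c: False}
  {q: True, v: False, c: False}
  {v: True, q: False, c: False}


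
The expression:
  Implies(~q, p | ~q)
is always true.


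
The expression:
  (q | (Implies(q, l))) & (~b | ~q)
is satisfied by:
  {q: False, b: False}
  {b: True, q: False}
  {q: True, b: False}


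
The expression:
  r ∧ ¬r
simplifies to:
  False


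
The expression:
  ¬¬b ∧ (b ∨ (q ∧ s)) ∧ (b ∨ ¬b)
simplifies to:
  b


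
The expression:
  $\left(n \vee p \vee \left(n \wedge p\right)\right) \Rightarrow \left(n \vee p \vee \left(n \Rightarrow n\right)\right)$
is always true.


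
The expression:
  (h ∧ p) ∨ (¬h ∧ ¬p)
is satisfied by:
  {h: False, p: False}
  {p: True, h: True}


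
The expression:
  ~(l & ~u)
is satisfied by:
  {u: True, l: False}
  {l: False, u: False}
  {l: True, u: True}


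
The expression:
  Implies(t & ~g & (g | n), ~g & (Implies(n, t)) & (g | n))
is always true.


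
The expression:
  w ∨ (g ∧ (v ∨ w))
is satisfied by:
  {v: True, w: True, g: True}
  {v: True, w: True, g: False}
  {w: True, g: True, v: False}
  {w: True, g: False, v: False}
  {v: True, g: True, w: False}
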